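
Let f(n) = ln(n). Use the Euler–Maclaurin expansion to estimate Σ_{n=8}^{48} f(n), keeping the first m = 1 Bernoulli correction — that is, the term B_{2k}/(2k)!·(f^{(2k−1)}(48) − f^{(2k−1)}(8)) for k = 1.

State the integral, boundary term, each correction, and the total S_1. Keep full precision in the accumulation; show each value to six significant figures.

Integral: ∫_8^48 ln(x) dx = 129.182.
½[f(8) + f(48)] = ½[2.07944 + 3.87120] = 2.97532.
Integral + boundary = 132.157.
k=1: B_{2}/(2)! × [f^{(1)}(48) − f^{(1)}(8)] = 1/12 × (0.0208333 − 0.125000) = -0.00868056.

S_1 ≈ 132.149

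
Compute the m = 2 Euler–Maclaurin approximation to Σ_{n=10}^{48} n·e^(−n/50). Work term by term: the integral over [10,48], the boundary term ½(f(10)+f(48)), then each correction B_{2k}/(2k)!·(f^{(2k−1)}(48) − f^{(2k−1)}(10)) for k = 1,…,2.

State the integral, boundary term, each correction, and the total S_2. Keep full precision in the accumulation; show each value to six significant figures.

Integral: ∫_10^48 x·e^(−x/50) dx = 580.017.
½[f(10) + f(48)] = ½[8.18731 + 18.3789] = 13.2831.
So far: 593.300.
Order-1 term: 1/12 · (0.0153157 − 0.654985) = -0.0533057.
Running total after k=1: 593.247.
Order-2 term: −1/720 · (0.000312441 − 0.000916978) = 8.39636e-07.

S_2 ≈ 593.247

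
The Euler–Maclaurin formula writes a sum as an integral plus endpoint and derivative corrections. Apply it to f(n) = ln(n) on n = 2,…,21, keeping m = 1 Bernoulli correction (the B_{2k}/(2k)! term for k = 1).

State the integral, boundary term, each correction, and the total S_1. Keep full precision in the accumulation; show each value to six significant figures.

The integral term ∫_2^21 ln(x) dx = 43.5487.
½[f(2) + f(21)] = ½[0.693147 + 3.04452] = 1.86883.
So far: 45.4175.
k=1: B_{2}/(2)! × [f^{(1)}(21) − f^{(1)}(2)] = 1/12 × (0.0476190 − 0.500000) = -0.0376984.

S_1 ≈ 45.3798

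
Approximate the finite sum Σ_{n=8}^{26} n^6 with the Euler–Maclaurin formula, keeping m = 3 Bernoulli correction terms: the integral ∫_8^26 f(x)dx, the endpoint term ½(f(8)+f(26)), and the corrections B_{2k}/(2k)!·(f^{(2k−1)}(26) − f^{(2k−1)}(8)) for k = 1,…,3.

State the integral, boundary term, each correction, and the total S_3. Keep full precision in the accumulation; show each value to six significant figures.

The integral term ∫_8^26 x^6 dx = 1.14710e+09.
½[f(8) + f(26)] = ½[262144 + 3.08916e+08] = 1.54589e+08.
Integral + boundary = 1.30169e+09.
Correction k=1: B_{2}/2! · (f^{(1)}(26) − f^{(1)}(8)) = 1/12 · (7.12883e+07 − 196608) = 5.92430e+06.
Running total after k=1: 1.30762e+09.
Correction k=2: B_{4}/4! · (f^{(3)}(26) − f^{(3)}(8)) = −1/720 · (2.10912e+06 − 61440.0) = -2844.00.
Running total after k=2: 1.30761e+09.
Correction k=3: B_{6}/6! · (f^{(5)}(26) − f^{(5)}(8)) = 1/30240 · (18720.0 − 5760.00) = 0.428571.

S_3 ≈ 1.30761e+09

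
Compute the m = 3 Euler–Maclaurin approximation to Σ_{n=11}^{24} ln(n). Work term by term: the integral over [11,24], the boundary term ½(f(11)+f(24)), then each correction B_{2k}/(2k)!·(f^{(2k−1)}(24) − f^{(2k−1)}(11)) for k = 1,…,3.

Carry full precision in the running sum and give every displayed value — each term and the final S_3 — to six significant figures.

Integral: ∫_11^24 ln(x) dx = 36.8964.
½[f(11) + f(24)] = ½[2.39790 + 3.17805] = 2.78797.
So far: 39.6844.
Correction k=1: B_{2}/2! · (f^{(1)}(24) − f^{(1)}(11)) = 1/12 · (0.0416667 − 0.0909091) = -0.00410354.
Partial sum through k=1: 39.6803.
Correction k=2: B_{4}/4! · (f^{(3)}(24) − f^{(3)}(11)) = −1/720 · (0.000144676 − 0.00150263) = 1.88605e-06.
Partial sum through k=2: 39.6803.
Correction k=3: B_{6}/6! · (f^{(5)}(24) − f^{(5)}(11)) = 1/30240 · (3.01408e-06 − 0.000149021) = -4.82827e-09.

S_3 ≈ 39.6803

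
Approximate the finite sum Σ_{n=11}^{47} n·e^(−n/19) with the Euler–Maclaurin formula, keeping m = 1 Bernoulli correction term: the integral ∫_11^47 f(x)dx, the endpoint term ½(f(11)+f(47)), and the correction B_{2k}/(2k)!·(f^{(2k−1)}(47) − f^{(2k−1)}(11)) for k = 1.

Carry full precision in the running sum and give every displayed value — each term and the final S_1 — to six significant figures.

S_1 ≈ 218.832

∫_11^47 x·e^(−x/19) dx evaluates to 213.799.
½[f(11) + f(47)] = ½[6.16537 + 3.96087] = 5.06312.
Running total after boundary: 218.862.
Order-1 term: 1/12 · (-0.124193 − 0.235995) = -0.0300157.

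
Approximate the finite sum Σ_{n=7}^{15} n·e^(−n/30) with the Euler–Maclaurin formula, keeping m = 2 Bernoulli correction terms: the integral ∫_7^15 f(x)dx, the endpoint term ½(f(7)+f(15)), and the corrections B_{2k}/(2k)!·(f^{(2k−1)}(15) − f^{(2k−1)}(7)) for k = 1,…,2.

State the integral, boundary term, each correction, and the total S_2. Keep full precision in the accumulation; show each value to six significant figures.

∫_7^15 x·e^(−x/30) dx evaluates to 60.1810.
Boundary: ½(f(7) + f(15)) = ½(5.54323 + 9.09796) = 7.32059.
So far: 67.5016.
Correction k=1: B_{2}/2! · (f^{(1)}(15) − f^{(1)}(7)) = 1/12 · (0.303265 − 0.607115) = -0.0253208.
After k=1: 67.4763.
Correction k=2: B_{4}/4! · (f^{(3)}(15) − f^{(3)}(7)) = −1/720 · (0.00168481 − 0.00243433) = 1.04100e-06.

S_2 ≈ 67.4763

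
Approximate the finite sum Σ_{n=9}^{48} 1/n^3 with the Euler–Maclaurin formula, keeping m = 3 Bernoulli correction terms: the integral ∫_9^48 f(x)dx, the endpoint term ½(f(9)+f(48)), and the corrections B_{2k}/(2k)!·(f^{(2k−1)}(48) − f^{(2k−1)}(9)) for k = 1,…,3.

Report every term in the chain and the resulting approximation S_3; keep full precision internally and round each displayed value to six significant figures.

Integral: ∫_9^48 1/x^3 dx = 0.00595583.
Endpoint term: (f(9) + f(48))/2 = (0.00137174 + 9.04225e-06)/2 = 0.000690392.
Running total after boundary: 0.00664622.
Correction k=1: B_{2}/2! · (f^{(1)}(48) − f^{(1)}(9)) = 1/12 · (-5.65140e-07 − (-0.000457247)) = 3.80569e-05.
Running total after k=1: 0.00668427.
Correction k=2: B_{4}/4! · (f^{(3)}(48) − f^{(3)}(9)) = −1/720 · (-4.90573e-09 − (-0.000112901)) = -1.56800e-07.
Running total after k=2: 0.00668412.
Correction k=3: B_{6}/6! · (f^{(5)}(48) − f^{(5)}(9)) = 1/30240 · (-8.94274e-11 − (-5.85410e-05)) = 1.93588e-09.

S_3 ≈ 0.00668412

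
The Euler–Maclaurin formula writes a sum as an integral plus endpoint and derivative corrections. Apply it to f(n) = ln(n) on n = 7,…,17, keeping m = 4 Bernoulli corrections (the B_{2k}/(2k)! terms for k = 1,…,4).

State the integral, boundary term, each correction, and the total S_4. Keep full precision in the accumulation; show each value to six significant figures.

S_4 ≈ 26.9258

∫_7^17 ln(x) dx evaluates to 24.5433.
½[f(7) + f(17)] = ½[1.94591 + 2.83321] = 2.38956.
Integral + boundary = 26.9328.
Correction k=1: B_{2}/2! · (f^{(1)}(17) − f^{(1)}(7)) = 1/12 · (0.0588235 − 0.142857) = -0.00700280.
Partial sum through k=1: 26.9258.
Correction k=2: B_{4}/4! · (f^{(3)}(17) − f^{(3)}(7)) = −1/720 · (0.000407083 − 0.00583090) = 7.53308e-06.
Partial sum through k=2: 26.9258.
Correction k=3: B_{6}/6! · (f^{(5)}(17) − f^{(5)}(7)) = 1/30240 · (1.69031e-05 − 0.00142798) = -4.66625e-08.
Partial sum through k=3: 26.9258.
Correction k=4: B_{8}/8! · (f^{(7)}(17) − f^{(7)}(7)) = −1/1209600 · (1.75465e-06 − 0.000874271) = 7.21327e-10.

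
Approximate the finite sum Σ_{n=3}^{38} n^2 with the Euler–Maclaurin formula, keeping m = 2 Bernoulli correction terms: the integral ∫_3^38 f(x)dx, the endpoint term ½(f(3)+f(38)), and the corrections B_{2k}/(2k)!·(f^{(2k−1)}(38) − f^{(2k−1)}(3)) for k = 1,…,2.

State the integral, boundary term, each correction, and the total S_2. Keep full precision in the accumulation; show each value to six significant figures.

Integral: ∫_3^38 x^2 dx = 18281.7.
Boundary: ½(f(3) + f(38)) = ½(9.00000 + 1444.00) = 726.500.
Integral + boundary = 19008.2.
Order-1 term: 1/12 · (76.0000 − 6.00000) = 5.83333.
After k=1: 19014.0.
Order-2 term: −1/720 · (0.00000 − 0.00000) = 0.00000.

S_2 ≈ 19014.0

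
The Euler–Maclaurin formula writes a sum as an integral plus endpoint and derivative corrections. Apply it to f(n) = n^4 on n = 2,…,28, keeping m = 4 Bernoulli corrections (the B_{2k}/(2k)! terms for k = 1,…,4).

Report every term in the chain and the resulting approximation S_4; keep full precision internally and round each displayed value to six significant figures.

S_4 ≈ 3.75672e+06

Integral: ∫_2^28 x^4 dx = 3.44207e+06.
½[f(2) + f(28)] = ½[16.0000 + 614656] = 307336.
Running total after boundary: 3.74940e+06.
k=1: B_{2}/(2)! × [f^{(1)}(28) − f^{(1)}(2)] = 1/12 × (87808.0 − 32.0000) = 7314.67.
Running total after k=1: 3.75672e+06.
k=2: B_{4}/(4)! × [f^{(3)}(28) − f^{(3)}(2)] = −1/720 × (672.000 − 48.0000) = -0.866667.
Running total after k=2: 3.75672e+06.
k=3: B_{6}/(6)! × [f^{(5)}(28) − f^{(5)}(2)] = 1/30240 × (0.00000 − 0.00000) = 0.00000.
Running total after k=3: 3.75672e+06.
k=4: B_{8}/(8)! × [f^{(7)}(28) − f^{(7)}(2)] = −1/1209600 × (0.00000 − 0.00000) = 0.00000.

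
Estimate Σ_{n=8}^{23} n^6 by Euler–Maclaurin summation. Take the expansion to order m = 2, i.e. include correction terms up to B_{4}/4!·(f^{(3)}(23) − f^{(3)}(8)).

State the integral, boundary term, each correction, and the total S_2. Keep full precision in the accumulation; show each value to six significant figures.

The integral term ∫_8^23 x^6 dx = 4.86104e+08.
Endpoint term: (f(8) + f(23))/2 = (262144 + 1.48036e+08)/2 = 7.41490e+07.
So far: 5.60253e+08.
k=1: B_{2}/(2)! × [f^{(1)}(23) − f^{(1)}(8)] = 1/12 × (3.86181e+07 − 196608) = 3.20179e+06.
Running total after k=1: 5.63455e+08.
k=2: B_{4}/(4)! × [f^{(3)}(23) − f^{(3)}(8)] = −1/720 × (1.46004e+06 − 61440.0) = -1942.50.

S_2 ≈ 5.63453e+08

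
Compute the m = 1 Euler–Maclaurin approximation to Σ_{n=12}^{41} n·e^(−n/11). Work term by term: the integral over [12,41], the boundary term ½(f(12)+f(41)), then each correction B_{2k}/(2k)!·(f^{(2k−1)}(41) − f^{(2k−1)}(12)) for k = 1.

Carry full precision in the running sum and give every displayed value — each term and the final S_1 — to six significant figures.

∫_12^41 x·e^(−x/11) dx evaluates to 71.2241.
Boundary: ½(f(12) + f(41)) = ½(4.03093 + 0.986393) = 2.50866.
Integral + boundary = 73.7328.
Order-1 term: 1/12 · (-0.0656137 − (-0.0305374)) = -0.00292303.

S_1 ≈ 73.7298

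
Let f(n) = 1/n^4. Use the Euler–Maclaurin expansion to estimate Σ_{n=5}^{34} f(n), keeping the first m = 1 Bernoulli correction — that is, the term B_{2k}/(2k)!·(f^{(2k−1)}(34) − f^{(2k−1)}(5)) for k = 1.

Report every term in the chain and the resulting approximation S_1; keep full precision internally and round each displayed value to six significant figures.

The integral term ∫_5^34 1/x^4 dx = 0.00265819.
Endpoint term: (f(5) + f(34))/2 = (0.00160000 + 7.48315e-07)/2 = 0.000800374.
Running total after boundary: 0.00345856.
Order-1 term: 1/12 · (-8.80370e-08 − (-0.00128000)) = 0.000106659.

S_1 ≈ 0.00356522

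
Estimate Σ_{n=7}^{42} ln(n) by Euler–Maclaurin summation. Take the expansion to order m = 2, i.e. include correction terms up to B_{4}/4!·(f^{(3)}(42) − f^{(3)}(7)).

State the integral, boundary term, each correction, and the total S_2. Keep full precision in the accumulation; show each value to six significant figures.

S_2 ≈ 111.193

∫_7^42 ln(x) dx evaluates to 108.361.
Boundary: ½(f(7) + f(42)) = ½(1.94591 + 3.73767) = 2.84179.
Integral + boundary = 111.203.
k=1: B_{2}/(2)! × [f^{(1)}(42) − f^{(1)}(7)] = 1/12 × (0.0238095 − 0.142857) = -0.00992063.
After k=1: 111.193.
k=2: B_{4}/(4)! × [f^{(3)}(42) − f^{(3)}(7)] = −1/720 × (2.69949e-05 − 0.00583090) = 8.06098e-06.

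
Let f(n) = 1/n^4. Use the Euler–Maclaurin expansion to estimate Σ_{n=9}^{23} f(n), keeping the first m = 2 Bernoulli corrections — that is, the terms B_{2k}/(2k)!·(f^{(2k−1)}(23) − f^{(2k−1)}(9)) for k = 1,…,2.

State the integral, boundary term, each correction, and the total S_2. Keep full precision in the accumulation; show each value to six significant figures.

Integral: ∫_9^23 1/x^4 dx = 0.000429851.
½[f(9) + f(23)] = ½[0.000152416 + 3.57346e-06] = 7.79946e-05.
Running total after boundary: 0.000507845.
Correction k=1: B_{2}/2! · (f^{(1)}(23) − f^{(1)}(9)) = 1/12 · (-6.21471e-07 − (-6.77404e-05)) = 5.59324e-06.
Partial sum through k=1: 0.000513439.
Correction k=2: B_{4}/4! · (f^{(3)}(23) − f^{(3)}(9)) = −1/720 · (-3.52441e-08 − (-2.50890e-05)) = -3.47969e-08.

S_2 ≈ 0.000513404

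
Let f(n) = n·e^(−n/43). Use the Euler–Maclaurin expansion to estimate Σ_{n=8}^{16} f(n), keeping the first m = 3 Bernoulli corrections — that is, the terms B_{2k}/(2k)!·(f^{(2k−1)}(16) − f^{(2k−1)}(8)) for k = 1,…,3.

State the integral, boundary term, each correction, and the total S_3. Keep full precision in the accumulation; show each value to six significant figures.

S_3 ≈ 80.7913

Integral: ∫_8^16 x·e^(−x/43) dx = 71.9763.
Boundary: ½(f(8) + f(16)) = ½(6.64188 + 11.0286) = 8.83526.
Running total after boundary: 80.8115.
Correction k=1: B_{2}/2! · (f^{(1)}(16) − f^{(1)}(8)) = 1/12 · (0.432810 − 0.675773) = -0.0202469.
Partial sum through k=1: 80.7913.
Correction k=2: B_{4}/4! · (f^{(3)}(16) − f^{(3)}(8)) = −1/720 · (0.000979659 − 0.00126352) = 3.94246e-07.
Partial sum through k=2: 80.7913.
Correction k=3: B_{6}/6! · (f^{(5)}(16) − f^{(5)}(8)) = 1/30240 · (9.33067e-07 − 1.16904e-06) = -7.80331e-12.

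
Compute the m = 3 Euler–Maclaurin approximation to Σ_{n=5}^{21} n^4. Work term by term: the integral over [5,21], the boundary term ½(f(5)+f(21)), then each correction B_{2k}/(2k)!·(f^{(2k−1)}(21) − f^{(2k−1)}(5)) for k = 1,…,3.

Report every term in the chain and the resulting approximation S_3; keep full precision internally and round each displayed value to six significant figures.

S_3 ≈ 916793

Integral: ∫_5^21 x^4 dx = 816195.
½[f(5) + f(21)] = ½[625.000 + 194481] = 97553.0.
Running total after boundary: 913748.
Order-1 term: 1/12 · (37044.0 − 500.000) = 3045.33.
Running total after k=1: 916794.
Order-2 term: −1/720 · (504.000 − 120.000) = -0.533333.
Running total after k=2: 916793.
Order-3 term: 1/30240 · (0.00000 − 0.00000) = 0.00000.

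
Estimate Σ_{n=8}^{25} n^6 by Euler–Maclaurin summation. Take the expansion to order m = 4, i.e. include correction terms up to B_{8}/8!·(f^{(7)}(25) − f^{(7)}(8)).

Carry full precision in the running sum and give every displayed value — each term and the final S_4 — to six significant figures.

S_4 ≈ 9.98697e+08

∫_8^25 x^6 dx evaluates to 8.71631e+08.
Boundary: ½(f(8) + f(25)) = ½(262144 + 2.44141e+08) = 1.22201e+08.
So far: 9.93833e+08.
k=1: B_{2}/(2)! × [f^{(1)}(25) − f^{(1)}(8)] = 1/12 × (5.85938e+07 − 196608) = 4.86643e+06.
Running total after k=1: 9.98699e+08.
k=2: B_{4}/(4)! × [f^{(3)}(25) − f^{(3)}(8)] = −1/720 × (1.87500e+06 − 61440.0) = -2518.83.
Running total after k=2: 9.98697e+08.
k=3: B_{6}/(6)! × [f^{(5)}(25) − f^{(5)}(8)] = 1/30240 × (18000.0 − 5760.00) = 0.404762.
Running total after k=3: 9.98697e+08.
k=4: B_{8}/(8)! × [f^{(7)}(25) − f^{(7)}(8)] = −1/1209600 × (0.00000 − 0.00000) = 0.00000.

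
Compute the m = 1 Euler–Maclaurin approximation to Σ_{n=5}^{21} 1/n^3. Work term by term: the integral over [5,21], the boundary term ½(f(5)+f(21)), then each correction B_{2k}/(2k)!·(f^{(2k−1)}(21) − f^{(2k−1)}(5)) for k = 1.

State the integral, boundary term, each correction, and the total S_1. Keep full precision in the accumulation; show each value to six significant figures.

The integral term ∫_5^21 1/x^3 dx = 0.0188662.
Boundary: ½(f(5) + f(21)) = ½(0.00800000 + 0.000107980) = 0.00405399.
So far: 0.0229202.
Correction k=1: B_{2}/2! · (f^{(1)}(21) − f^{(1)}(5)) = 1/12 · (-1.54257e-05 − (-0.00480000)) = 0.000398715.

S_1 ≈ 0.0233189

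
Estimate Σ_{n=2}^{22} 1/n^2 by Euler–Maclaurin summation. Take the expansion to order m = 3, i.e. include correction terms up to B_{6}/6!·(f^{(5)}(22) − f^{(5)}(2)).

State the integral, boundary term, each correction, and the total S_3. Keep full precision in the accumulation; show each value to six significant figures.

S_3 ≈ 0.600541

∫_2^22 1/x^2 dx evaluates to 0.454545.
½[f(2) + f(22)] = ½[0.250000 + 0.00206612] = 0.126033.
Integral + boundary = 0.580579.
Order-1 term: 1/12 · (-0.000187829 − (-0.250000)) = 0.0208177.
After k=1: 0.601396.
Order-2 term: −1/720 · (-4.65691e-06 − (-0.750000)) = -0.00104166.
After k=2: 0.600355.
Order-3 term: 1/30240 · (-2.88651e-07 − (-5.62500)) = 0.000186012.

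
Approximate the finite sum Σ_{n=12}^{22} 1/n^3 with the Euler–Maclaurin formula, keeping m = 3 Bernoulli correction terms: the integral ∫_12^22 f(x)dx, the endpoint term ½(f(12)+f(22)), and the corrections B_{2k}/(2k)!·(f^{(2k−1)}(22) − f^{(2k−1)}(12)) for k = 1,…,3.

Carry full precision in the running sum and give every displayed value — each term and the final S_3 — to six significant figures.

The integral term ∫_12^22 1/x^3 dx = 0.00243916.
½[f(12) + f(22)] = ½[0.000578704 + 9.39144e-05] = 0.000336309.
So far: 0.00277547.
Order-1 term: 1/12 · (-1.28065e-05 − (-0.000144676)) = 1.09891e-05.
Partial sum through k=1: 0.00278646.
Order-2 term: −1/720 · (-5.29194e-07 − (-2.00939e-05)) = -2.71732e-08.
Partial sum through k=2: 0.00278644.
Order-3 term: 1/30240 · (-4.59218e-08 − (-5.86071e-06)) = 1.92288e-10.

S_3 ≈ 0.00278644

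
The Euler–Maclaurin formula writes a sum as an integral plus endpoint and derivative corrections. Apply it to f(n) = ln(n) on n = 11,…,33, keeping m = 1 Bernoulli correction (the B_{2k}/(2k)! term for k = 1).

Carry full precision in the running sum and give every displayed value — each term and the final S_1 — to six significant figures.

∫_11^33 ln(x) dx evaluates to 67.0079.
Boundary: ½(f(11) + f(33)) = ½(2.39790 + 3.49651) = 2.94720.
Integral + boundary = 69.9551.
Order-1 term: 1/12 · (0.0303030 − 0.0909091) = -0.00505051.

S_1 ≈ 69.9501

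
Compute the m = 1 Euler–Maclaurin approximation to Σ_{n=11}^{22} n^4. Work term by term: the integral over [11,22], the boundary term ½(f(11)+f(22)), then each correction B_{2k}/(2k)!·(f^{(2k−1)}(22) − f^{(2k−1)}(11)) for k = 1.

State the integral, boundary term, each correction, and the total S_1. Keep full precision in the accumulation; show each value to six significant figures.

S_1 ≈ 1.12607e+06

The integral term ∫_11^22 x^4 dx = 998516.
Endpoint term: (f(11) + f(22))/2 = (14641.0 + 234256)/2 = 124448.
Running total after boundary: 1.12296e+06.
Correction k=1: B_{2}/2! · (f^{(1)}(22) − f^{(1)}(11)) = 1/12 · (42592.0 − 5324.00) = 3105.67.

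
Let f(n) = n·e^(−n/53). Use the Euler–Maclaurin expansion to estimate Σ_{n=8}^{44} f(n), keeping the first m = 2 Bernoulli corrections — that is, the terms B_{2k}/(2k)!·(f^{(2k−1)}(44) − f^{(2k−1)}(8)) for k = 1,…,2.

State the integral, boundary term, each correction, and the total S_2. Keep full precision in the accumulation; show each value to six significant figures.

The integral term ∫_8^44 x·e^(−x/53) dx = 538.739.
½[f(8) + f(44)] = ½[6.87917 + 19.1825] = 13.0309.
So far: 551.769.
Order-1 term: 1/12 · (0.0740321 − 0.730101) = -0.0546724.
After k=1: 551.715.
Order-2 term: −1/720 · (0.000336763 − 0.000872159) = 7.43606e-07.

S_2 ≈ 551.715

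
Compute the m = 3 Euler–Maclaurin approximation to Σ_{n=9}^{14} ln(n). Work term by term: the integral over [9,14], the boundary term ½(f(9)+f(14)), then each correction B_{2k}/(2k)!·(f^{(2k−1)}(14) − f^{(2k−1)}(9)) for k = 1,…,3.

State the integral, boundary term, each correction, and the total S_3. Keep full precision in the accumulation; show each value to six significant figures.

S_3 ≈ 14.5866

Integral: ∫_9^14 ln(x) dx = 12.1718.
Endpoint term: (f(9) + f(14))/2 = (2.19722 + 2.63906)/2 = 2.41814.
Running total after boundary: 14.5899.
k=1: B_{2}/(2)! × [f^{(1)}(14) − f^{(1)}(9)] = 1/12 × (0.0714286 − 0.111111) = -0.00330688.
Partial sum through k=1: 14.5866.
k=2: B_{4}/(4)! × [f^{(3)}(14) − f^{(3)}(9)] = −1/720 × (0.000728863 − 0.00274348) = 2.79809e-06.
Partial sum through k=2: 14.5866.
k=3: B_{6}/(6)! × [f^{(5)}(14) − f^{(5)}(9)] = 1/30240 × (4.46243e-05 − 0.000406442) = -1.19649e-08.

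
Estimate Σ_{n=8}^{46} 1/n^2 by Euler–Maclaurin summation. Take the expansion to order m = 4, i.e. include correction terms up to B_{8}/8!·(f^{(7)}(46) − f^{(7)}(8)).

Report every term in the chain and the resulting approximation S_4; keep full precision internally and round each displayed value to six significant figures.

The integral term ∫_8^46 1/x^2 dx = 0.103261.
Endpoint term: (f(8) + f(46))/2 = (0.0156250 + 0.000472590)/2 = 0.00804879.
So far: 0.111310.
Correction k=1: B_{2}/2! · (f^{(1)}(46) − f^{(1)}(8)) = 1/12 · (-2.05474e-05 − (-0.00390625)) = 0.000323809.
After k=1: 0.111633.
Correction k=2: B_{4}/4! · (f^{(3)}(46) − f^{(3)}(8)) = −1/720 · (-1.16526e-07 − (-0.000732422)) = -1.01709e-06.
After k=2: 0.111632.
Correction k=3: B_{6}/6! · (f^{(5)}(46) − f^{(5)}(8)) = 1/30240 · (-1.65207e-09 − (-0.000343323)) = 1.13532e-08.
After k=3: 0.111632.
Correction k=4: B_{8}/8! · (f^{(7)}(46) − f^{(7)}(8)) = −1/1209600 · (-4.37220e-11 − (-0.000300407)) = -2.48353e-10.

S_4 ≈ 0.111632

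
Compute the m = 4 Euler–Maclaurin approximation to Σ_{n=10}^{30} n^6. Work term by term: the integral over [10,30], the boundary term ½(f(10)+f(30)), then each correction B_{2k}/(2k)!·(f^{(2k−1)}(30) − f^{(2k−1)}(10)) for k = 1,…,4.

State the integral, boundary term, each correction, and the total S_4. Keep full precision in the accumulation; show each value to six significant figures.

S_4 ≈ 3.49995e+09

Integral: ∫_10^30 x^6 dx = 3.12286e+09.
Endpoint term: (f(10) + f(30))/2 = (1.00000e+06 + 7.29000e+08)/2 = 3.65000e+08.
So far: 3.48786e+09.
k=1: B_{2}/(2)! × [f^{(1)}(30) − f^{(1)}(10)] = 1/12 × (1.45800e+08 − 600000) = 1.21000e+07.
Partial sum through k=1: 3.49996e+09.
k=2: B_{4}/(4)! × [f^{(3)}(30) − f^{(3)}(10)] = −1/720 × (3.24000e+06 − 120000) = -4333.33.
Partial sum through k=2: 3.49995e+09.
k=3: B_{6}/(6)! × [f^{(5)}(30) − f^{(5)}(10)] = 1/30240 × (21600.0 − 7200.00) = 0.476190.
Partial sum through k=3: 3.49995e+09.
k=4: B_{8}/(8)! × [f^{(7)}(30) − f^{(7)}(10)] = −1/1209600 × (0.00000 − 0.00000) = 0.00000.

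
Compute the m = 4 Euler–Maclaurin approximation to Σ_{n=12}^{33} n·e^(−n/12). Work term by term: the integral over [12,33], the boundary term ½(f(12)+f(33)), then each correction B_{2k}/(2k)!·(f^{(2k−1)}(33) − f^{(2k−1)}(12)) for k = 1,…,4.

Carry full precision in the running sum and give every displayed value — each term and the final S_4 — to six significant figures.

S_4 ≈ 74.6810

The integral term ∫_12^33 x·e^(−x/12) dx = 71.4282.
Boundary: ½(f(12) + f(33)) = ½(4.41455 + 2.10962) = 3.26209.
Running total after boundary: 74.6903.
Correction k=1: B_{2}/2! · (f^{(1)}(33) − f^{(1)}(12)) = 1/12 · (-0.111874 − 0.00000) = -0.00932281.
After k=1: 74.6810.
Correction k=2: B_{4}/4! · (f^{(3)}(33) − f^{(3)}(12)) = −1/720 · (0.000110986 − 0.00510944) = 6.94229e-06.
After k=2: 74.6810.
Correction k=3: B_{6}/6! · (f^{(5)}(33) − f^{(5)}(12)) = 1/30240 · (6.93662e-06 − 7.09644e-05) = -2.11732e-09.
After k=3: 74.6810.
Correction k=4: B_{8}/8! · (f^{(7)}(33) − f^{(7)}(12)) = −1/1209600 · (9.09896e-08 − 7.39212e-07) = 5.35899e-13.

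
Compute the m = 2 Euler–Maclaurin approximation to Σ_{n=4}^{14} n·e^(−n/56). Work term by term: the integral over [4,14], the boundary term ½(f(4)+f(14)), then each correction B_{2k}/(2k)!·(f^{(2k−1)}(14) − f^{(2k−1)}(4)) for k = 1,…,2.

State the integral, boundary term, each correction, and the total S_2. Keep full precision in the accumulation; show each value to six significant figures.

The integral term ∫_4^14 x·e^(−x/56) dx = 75.4719.
½[f(4) + f(14)] = ½[3.72425 + 10.9032] = 7.31373.
Running total after boundary: 82.7856.
k=1: B_{2}/(2)! × [f^{(1)}(14) − f^{(1)}(4)] = 1/12 × (0.584101 − 0.864558) = -0.0233715.
Running total after k=1: 82.7622.
k=2: B_{4}/(4)! × [f^{(3)}(14) − f^{(3)}(4)] = −1/720 × (0.000682941 − 0.000869478) = 2.59080e-07.

S_2 ≈ 82.7622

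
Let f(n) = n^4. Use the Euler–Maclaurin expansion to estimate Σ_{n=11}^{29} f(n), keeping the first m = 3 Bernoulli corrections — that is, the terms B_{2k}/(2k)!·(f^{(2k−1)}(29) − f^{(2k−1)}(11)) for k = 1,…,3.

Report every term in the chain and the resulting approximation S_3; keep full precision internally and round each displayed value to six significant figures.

S_3 ≈ 4.43867e+06

∫_11^29 x^4 dx evaluates to 4.07002e+06.
Boundary: ½(f(11) + f(29)) = ½(14641.0 + 707281) = 360961.
Running total after boundary: 4.43098e+06.
k=1: B_{2}/(2)! × [f^{(1)}(29) − f^{(1)}(11)] = 1/12 × (97556.0 − 5324.00) = 7686.00.
Partial sum through k=1: 4.43867e+06.
k=2: B_{4}/(4)! × [f^{(3)}(29) − f^{(3)}(11)] = −1/720 × (696.000 − 264.000) = -0.600000.
Partial sum through k=2: 4.43867e+06.
k=3: B_{6}/(6)! × [f^{(5)}(29) − f^{(5)}(11)] = 1/30240 × (0.00000 − 0.00000) = 0.00000.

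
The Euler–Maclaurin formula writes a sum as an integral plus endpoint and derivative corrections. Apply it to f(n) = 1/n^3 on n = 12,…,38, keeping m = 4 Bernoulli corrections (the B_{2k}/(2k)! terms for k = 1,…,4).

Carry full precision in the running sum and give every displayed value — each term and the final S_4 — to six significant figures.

∫_12^38 1/x^3 dx evaluates to 0.00312596.
Endpoint term: (f(12) + f(38))/2 = (0.000578704 + 1.82242e-05)/2 = 0.000298464.
Running total after boundary: 0.00342443.
Correction k=1: B_{2}/2! · (f^{(1)}(38) − f^{(1)}(12)) = 1/12 · (-1.43876e-06 − (-0.000144676)) = 1.19364e-05.
Running total after k=1: 0.00343636.
Correction k=2: B_{4}/4! · (f^{(3)}(38) − f^{(3)}(12)) = −1/720 · (-1.99274e-08 − (-2.00939e-05)) = -2.78805e-08.
Running total after k=2: 0.00343633.
Correction k=3: B_{6}/6! · (f^{(5)}(38) − f^{(5)}(12)) = 1/30240 · (-5.79605e-10 − (-5.86071e-06)) = 1.93788e-10.
Running total after k=3: 0.00343633.
Correction k=4: B_{8}/8! · (f^{(7)}(38) − f^{(7)}(12)) = −1/1209600 · (-2.88999e-11 − (-2.93036e-06)) = -2.42256e-12.

S_4 ≈ 0.00343633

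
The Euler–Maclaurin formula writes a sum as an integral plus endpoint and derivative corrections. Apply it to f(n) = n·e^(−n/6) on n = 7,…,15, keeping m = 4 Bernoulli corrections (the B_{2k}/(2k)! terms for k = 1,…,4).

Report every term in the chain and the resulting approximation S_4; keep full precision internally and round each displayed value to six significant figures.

S_4 ≈ 15.6464

The integral term ∫_7^15 x·e^(−x/6) dx = 13.9467.
Boundary: ½(f(7) + f(15)) = ½(2.17982 + 1.23127) = 1.70555.
So far: 15.6523.
Correction k=1: B_{2}/2! · (f^{(1)}(15) − f^{(1)}(7)) = 1/12 · (-0.123127 − (-0.0519005)) = -0.00593558.
Partial sum through k=1: 15.6464.
Correction k=2: B_{4}/4! · (f^{(3)}(15) − f^{(3)}(7)) = −1/720 · (0.00114007 − 0.0158585) = 2.04423e-05.
Partial sum through k=2: 15.6464.
Correction k=3: B_{6}/6! · (f^{(5)}(15) − f^{(5)}(7)) = 1/30240 · (0.000158343 − 0.000921074) = -2.52226e-08.
Partial sum through k=3: 15.6464.
Correction k=4: B_{8}/8! · (f^{(7)}(15) − f^{(7)}(7)) = −1/1209600 · (7.91715e-06 − 3.89343e-05) = 2.56425e-11.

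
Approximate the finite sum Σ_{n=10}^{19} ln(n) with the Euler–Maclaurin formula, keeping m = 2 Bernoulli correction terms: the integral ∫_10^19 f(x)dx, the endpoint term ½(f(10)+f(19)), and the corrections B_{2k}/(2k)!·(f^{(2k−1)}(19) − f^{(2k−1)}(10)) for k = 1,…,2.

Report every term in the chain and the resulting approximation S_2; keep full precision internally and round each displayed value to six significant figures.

S_2 ≈ 26.5381

Integral: ∫_10^19 ln(x) dx = 23.9185.
Endpoint term: (f(10) + f(19))/2 = (2.30259 + 2.94444)/2 = 2.62351.
Integral + boundary = 26.5420.
Correction k=1: B_{2}/2! · (f^{(1)}(19) − f^{(1)}(10)) = 1/12 · (0.0526316 − 0.100000) = -0.00394737.
After k=1: 26.5381.
Correction k=2: B_{4}/4! · (f^{(3)}(19) − f^{(3)}(10)) = −1/720 · (0.000291588 − 0.00200000) = 2.37279e-06.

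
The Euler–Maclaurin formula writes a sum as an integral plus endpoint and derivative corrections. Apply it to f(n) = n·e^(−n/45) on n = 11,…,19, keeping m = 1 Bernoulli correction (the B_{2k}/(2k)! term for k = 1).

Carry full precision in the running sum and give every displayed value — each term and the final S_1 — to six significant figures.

S_1 ≈ 95.9347

The integral term ∫_11^19 x·e^(−x/45) dx = 85.4171.
Endpoint term: (f(11) + f(19))/2 = (8.61453 + 12.4562)/2 = 10.5354.
Running total after boundary: 95.9525.
Order-1 term: 1/12 · (0.378784 − 0.591705) = -0.0177434.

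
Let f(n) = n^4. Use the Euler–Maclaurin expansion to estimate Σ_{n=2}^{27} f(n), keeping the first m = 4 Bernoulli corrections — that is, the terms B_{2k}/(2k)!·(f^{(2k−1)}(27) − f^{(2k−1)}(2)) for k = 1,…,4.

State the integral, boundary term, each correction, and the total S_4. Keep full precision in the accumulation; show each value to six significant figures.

The integral term ∫_2^27 x^4 dx = 2.86978e+06.
Boundary: ½(f(2) + f(27)) = ½(16.0000 + 531441) = 265728.
So far: 3.13550e+06.
Order-1 term: 1/12 · (78732.0 − 32.0000) = 6558.33.
Running total after k=1: 3.14206e+06.
Order-2 term: −1/720 · (648.000 − 48.0000) = -0.833333.
Running total after k=2: 3.14206e+06.
Order-3 term: 1/30240 · (0.00000 − 0.00000) = 0.00000.
Running total after k=3: 3.14206e+06.
Order-4 term: −1/1209600 · (0.00000 − 0.00000) = 0.00000.

S_4 ≈ 3.14206e+06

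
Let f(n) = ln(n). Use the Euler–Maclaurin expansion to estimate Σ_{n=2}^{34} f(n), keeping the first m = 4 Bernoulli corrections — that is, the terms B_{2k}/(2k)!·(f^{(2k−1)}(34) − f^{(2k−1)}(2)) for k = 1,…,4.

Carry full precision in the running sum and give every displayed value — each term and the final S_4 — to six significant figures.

S_4 ≈ 88.5808

Integral: ∫_2^34 ln(x) dx = 86.5100.
Endpoint term: (f(2) + f(34))/2 = (0.693147 + 3.52636)/2 = 2.10975.
So far: 88.6197.
Correction k=1: B_{2}/2! · (f^{(1)}(34) − f^{(1)}(2)) = 1/12 · (0.0294118 − 0.500000) = -0.0392157.
Partial sum through k=1: 88.5805.
Correction k=2: B_{4}/4! · (f^{(3)}(34) − f^{(3)}(2)) = −1/720 · (5.08854e-05 − 0.250000) = 0.000347152.
Partial sum through k=2: 88.5808.
Correction k=3: B_{6}/6! · (f^{(5)}(34) − f^{(5)}(2)) = 1/30240 · (5.28222e-07 − 0.750000) = -2.48016e-05.
Partial sum through k=3: 88.5808.
Correction k=4: B_{8}/8! · (f^{(7)}(34) − f^{(7)}(2)) = −1/1209600 · (1.37082e-08 − 5.62500) = 4.65030e-06.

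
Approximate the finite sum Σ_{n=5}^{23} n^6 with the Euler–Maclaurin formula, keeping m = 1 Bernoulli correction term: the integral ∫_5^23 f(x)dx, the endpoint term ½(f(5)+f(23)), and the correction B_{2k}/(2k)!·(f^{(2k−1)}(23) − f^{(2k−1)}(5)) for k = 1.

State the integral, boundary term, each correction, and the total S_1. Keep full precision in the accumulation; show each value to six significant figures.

Integral: ∫_5^23 x^6 dx = 4.86392e+08.
Boundary: ½(f(5) + f(23)) = ½(15625.0 + 1.48036e+08) = 7.40258e+07.
Integral + boundary = 5.60418e+08.
Correction k=1: B_{2}/2! · (f^{(1)}(23) − f^{(1)}(5)) = 1/12 · (3.86181e+07 − 18750.0) = 3.21661e+06.

S_1 ≈ 5.63635e+08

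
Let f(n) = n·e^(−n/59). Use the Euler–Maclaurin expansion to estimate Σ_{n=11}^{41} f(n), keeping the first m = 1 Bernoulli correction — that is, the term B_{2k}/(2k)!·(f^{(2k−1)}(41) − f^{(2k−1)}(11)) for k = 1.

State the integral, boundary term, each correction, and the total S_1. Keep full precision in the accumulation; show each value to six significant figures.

S_1 ≈ 497.483

The integral term ∫_11^41 x·e^(−x/59) dx = 482.730.
Endpoint term: (f(11) + f(41))/2 = (9.12899 + 20.4638)/2 = 14.7964.
So far: 497.527.
k=1: B_{2}/(2)! × [f^{(1)}(41) − f^{(1)}(11)] = 1/12 × (0.152273 − 0.675179) = -0.0435755.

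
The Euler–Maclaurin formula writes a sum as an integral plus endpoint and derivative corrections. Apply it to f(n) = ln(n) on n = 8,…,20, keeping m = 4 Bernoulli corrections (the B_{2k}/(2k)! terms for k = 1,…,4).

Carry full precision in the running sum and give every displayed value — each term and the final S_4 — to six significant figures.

∫_8^20 ln(x) dx evaluates to 31.2791.
½[f(8) + f(20)] = ½[2.07944 + 2.99573] = 2.53759.
Integral + boundary = 33.8167.
k=1: B_{2}/(2)! × [f^{(1)}(20) − f^{(1)}(8)] = 1/12 × (0.0500000 − 0.125000) = -0.00625000.
Partial sum through k=1: 33.8105.
k=2: B_{4}/(4)! × [f^{(3)}(20) − f^{(3)}(8)] = −1/720 × (0.000250000 − 0.00390625) = 5.07812e-06.
Partial sum through k=2: 33.8105.
k=3: B_{6}/(6)! × [f^{(5)}(20) − f^{(5)}(8)] = 1/30240 × (7.50000e-06 − 0.000732422) = -2.39723e-08.
Partial sum through k=3: 33.8105.
k=4: B_{8}/(8)! × [f^{(7)}(20) − f^{(7)}(8)] = −1/1209600 × (5.62500e-07 − 0.000343323) = 2.83367e-10.

S_4 ≈ 33.8105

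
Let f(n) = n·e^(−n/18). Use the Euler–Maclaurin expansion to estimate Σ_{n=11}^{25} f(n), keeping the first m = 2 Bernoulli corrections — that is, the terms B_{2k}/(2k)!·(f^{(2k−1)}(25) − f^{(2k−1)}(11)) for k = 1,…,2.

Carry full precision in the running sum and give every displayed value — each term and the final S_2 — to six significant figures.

Integral: ∫_11^25 x·e^(−x/18) dx = 90.3156.
Boundary: ½(f(11) + f(25)) = ½(5.97022 + 6.23381) = 6.10201.
So far: 96.4176.
Correction k=1: B_{2}/2! · (f^{(1)}(25) − f^{(1)}(11)) = 1/12 · (-0.0969703 − 0.211068) = -0.0256699.
Running total after k=1: 96.3919.
Correction k=2: B_{4}/4! · (f^{(3)}(25) − f^{(3)}(11)) = −1/720 · (0.00123992 − 0.00400174) = 3.83586e-06.

S_2 ≈ 96.3919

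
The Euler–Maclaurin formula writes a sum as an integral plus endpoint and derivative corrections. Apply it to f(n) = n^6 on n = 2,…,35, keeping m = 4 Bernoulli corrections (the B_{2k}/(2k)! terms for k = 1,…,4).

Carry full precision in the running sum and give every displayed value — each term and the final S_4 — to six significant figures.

S_4 ≈ 1.01367e+10

Integral: ∫_2^35 x^6 dx = 9.19133e+09.
½[f(2) + f(35)] = ½[64.0000 + 1.83827e+09] = 9.19133e+08.
Integral + boundary = 1.01105e+10.
Correction k=1: B_{2}/2! · (f^{(1)}(35) − f^{(1)}(2)) = 1/12 · (3.15131e+08 − 192.000) = 2.62609e+07.
Running total after k=1: 1.01367e+10.
Correction k=2: B_{4}/4! · (f^{(3)}(35) − f^{(3)}(2)) = −1/720 · (5.14500e+06 − 960.000) = -7144.50.
Running total after k=2: 1.01367e+10.
Correction k=3: B_{6}/6! · (f^{(5)}(35) − f^{(5)}(2)) = 1/30240 · (25200.0 − 1440.00) = 0.785714.
Running total after k=3: 1.01367e+10.
Correction k=4: B_{8}/8! · (f^{(7)}(35) − f^{(7)}(2)) = −1/1209600 · (0.00000 − 0.00000) = 0.00000.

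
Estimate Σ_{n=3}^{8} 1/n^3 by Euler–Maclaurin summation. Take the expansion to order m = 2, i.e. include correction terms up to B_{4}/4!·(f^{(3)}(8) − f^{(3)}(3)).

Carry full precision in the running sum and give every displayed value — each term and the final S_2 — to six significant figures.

∫_3^8 1/x^3 dx evaluates to 0.0477431.
Endpoint term: (f(3) + f(8))/2 = (0.0370370 + 0.00195312)/2 = 0.0194951.
Integral + boundary = 0.0672381.
Correction k=1: B_{2}/2! · (f^{(1)}(8) − f^{(1)}(3)) = 1/12 · (-0.000732422 − (-0.0370370)) = 0.00302538.
Partial sum through k=1: 0.0702635.
Correction k=2: B_{4}/4! · (f^{(3)}(8) − f^{(3)}(3)) = −1/720 · (-0.000228882 − (-0.0823045)) = -0.000113994.

S_2 ≈ 0.0701495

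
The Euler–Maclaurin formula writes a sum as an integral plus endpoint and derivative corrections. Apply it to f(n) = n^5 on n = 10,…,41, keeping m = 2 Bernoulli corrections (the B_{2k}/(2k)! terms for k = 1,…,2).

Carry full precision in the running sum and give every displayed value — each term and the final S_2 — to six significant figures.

∫_10^41 x^5 dx evaluates to 7.91517e+08.
Boundary: ½(f(10) + f(41)) = ½(100000 + 1.15856e+08) = 5.79781e+07.
Integral + boundary = 8.49495e+08.
Order-1 term: 1/12 · (1.41288e+07 − 50000.0) = 1.17323e+06.
After k=1: 8.50669e+08.
Order-2 term: −1/720 · (100860 − 6000.00) = -131.750.

S_2 ≈ 8.50669e+08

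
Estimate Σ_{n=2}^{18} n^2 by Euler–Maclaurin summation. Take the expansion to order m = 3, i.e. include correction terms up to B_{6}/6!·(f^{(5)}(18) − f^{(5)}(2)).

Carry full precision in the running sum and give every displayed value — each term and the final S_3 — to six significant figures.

Integral: ∫_2^18 x^2 dx = 1941.33.
Endpoint term: (f(2) + f(18))/2 = (4.00000 + 324.000)/2 = 164.000.
Running total after boundary: 2105.33.
k=1: B_{2}/(2)! × [f^{(1)}(18) − f^{(1)}(2)] = 1/12 × (36.0000 − 4.00000) = 2.66667.
Partial sum through k=1: 2108.00.
k=2: B_{4}/(4)! × [f^{(3)}(18) − f^{(3)}(2)] = −1/720 × (0.00000 − 0.00000) = 0.00000.
Partial sum through k=2: 2108.00.
k=3: B_{6}/(6)! × [f^{(5)}(18) − f^{(5)}(2)] = 1/30240 × (0.00000 − 0.00000) = 0.00000.

S_3 ≈ 2108.00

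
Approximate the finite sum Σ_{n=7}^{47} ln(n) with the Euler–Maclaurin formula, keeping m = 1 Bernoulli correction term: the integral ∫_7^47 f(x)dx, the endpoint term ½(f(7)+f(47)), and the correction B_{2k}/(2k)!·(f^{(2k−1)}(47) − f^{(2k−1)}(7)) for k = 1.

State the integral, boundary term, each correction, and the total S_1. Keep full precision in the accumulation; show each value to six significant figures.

∫_7^47 ln(x) dx evaluates to 127.336.
Boundary: ½(f(7) + f(47)) = ½(1.94591 + 3.85015) = 2.89803.
Running total after boundary: 130.234.
Correction k=1: B_{2}/2! · (f^{(1)}(47) − f^{(1)}(7)) = 1/12 · (0.0212766 − 0.142857) = -0.0101317.

S_1 ≈ 130.223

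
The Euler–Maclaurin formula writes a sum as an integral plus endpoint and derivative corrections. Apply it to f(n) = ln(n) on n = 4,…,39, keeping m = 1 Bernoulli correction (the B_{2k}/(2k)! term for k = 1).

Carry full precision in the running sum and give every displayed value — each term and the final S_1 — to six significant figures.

S_1 ≈ 104.840

Integral: ∫_4^39 ln(x) dx = 102.334.
Endpoint term: (f(4) + f(39))/2 = (1.38629 + 3.66356)/2 = 2.52493.
So far: 104.859.
Correction k=1: B_{2}/2! · (f^{(1)}(39) − f^{(1)}(4)) = 1/12 · (0.0256410 − 0.250000) = -0.0186966.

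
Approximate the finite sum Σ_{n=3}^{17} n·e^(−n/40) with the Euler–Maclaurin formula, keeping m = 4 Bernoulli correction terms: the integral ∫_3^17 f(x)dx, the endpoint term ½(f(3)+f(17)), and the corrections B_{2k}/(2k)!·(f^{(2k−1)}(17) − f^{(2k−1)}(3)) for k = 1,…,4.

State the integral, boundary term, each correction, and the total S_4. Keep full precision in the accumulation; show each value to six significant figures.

Integral: ∫_3^17 x·e^(−x/40) dx = 105.124.
½[f(3) + f(17)] = ½[2.78323 + 11.1141] = 6.94866.
Integral + boundary = 112.072.
Order-1 term: 1/12 · (0.375918 − 0.858163) = -0.0401871.
After k=1: 112.032.
Order-2 term: −1/720 · (0.00105216 − 0.00169603) = 8.94264e-07.
After k=2: 112.032.
Order-3 term: 1/30240 · (1.16836e-06 − 1.78482e-06) = -2.03856e-11.
After k=3: 112.032.
Order-4 term: −1/1209600 · (1.04945e-09 − 1.56851e-09) = 4.29121e-16.

S_4 ≈ 112.032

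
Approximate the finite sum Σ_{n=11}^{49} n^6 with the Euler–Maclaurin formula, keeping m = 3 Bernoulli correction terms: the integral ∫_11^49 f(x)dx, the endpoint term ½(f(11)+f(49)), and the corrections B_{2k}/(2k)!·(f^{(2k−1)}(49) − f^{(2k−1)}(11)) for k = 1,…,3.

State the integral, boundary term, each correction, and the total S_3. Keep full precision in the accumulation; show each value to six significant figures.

S_3 ≈ 1.03949e+11

∫_11^49 x^6 dx evaluates to 9.68862e+10.
Endpoint term: (f(11) + f(49))/2 = (1.77156e+06 + 1.38413e+10)/2 = 6.92153e+09.
Running total after boundary: 1.03808e+11.
Correction k=1: B_{2}/2! · (f^{(1)}(49) − f^{(1)}(11)) = 1/12 · (1.69485e+09 − 966306) = 1.41157e+08.
After k=1: 1.03949e+11.
Correction k=2: B_{4}/4! · (f^{(3)}(49) − f^{(3)}(11)) = −1/720 · (1.41179e+07 − 159720) = -19386.3.
After k=2: 1.03949e+11.
Correction k=3: B_{6}/6! · (f^{(5)}(49) − f^{(5)}(11)) = 1/30240 · (35280.0 − 7920.00) = 0.904762.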